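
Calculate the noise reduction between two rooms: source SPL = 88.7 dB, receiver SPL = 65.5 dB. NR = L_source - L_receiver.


NR = L_source - L_receiver (difference between source and receiving room levels)
NR = 88.7 - 65.5 = 23.2 dB


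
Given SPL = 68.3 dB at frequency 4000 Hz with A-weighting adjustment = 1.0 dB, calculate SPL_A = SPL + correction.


A-weighting table: 4000 Hz -> 1.0 dB correction
SPL_A = SPL + correction = 68.3 + (1.0) = 69.3 dBA


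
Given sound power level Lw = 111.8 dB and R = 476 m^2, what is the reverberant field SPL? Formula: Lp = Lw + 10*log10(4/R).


4/R = 4/476 = 0.00840336
Lp = 111.8 + 10*log10(0.00840336) = 91.045 dB


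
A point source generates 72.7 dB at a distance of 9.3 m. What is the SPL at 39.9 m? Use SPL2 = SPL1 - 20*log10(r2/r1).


r2/r1 = 39.9/9.3 = 4.29032
Correction = 20*log10(4.29032) = 12.6498 dB
SPL2 = 72.7 - 12.6498 = 60.05 dB


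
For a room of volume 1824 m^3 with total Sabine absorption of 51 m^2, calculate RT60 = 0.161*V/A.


RT60 = 0.161 * 1824 / 51 = 5.7581 s


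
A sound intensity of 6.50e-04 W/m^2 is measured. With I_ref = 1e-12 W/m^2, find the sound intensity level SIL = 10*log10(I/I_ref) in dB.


I / I_ref = 6.50e-04 / 1e-12 = 6.5e+08
SIL = 10 * log10(6.5e+08) = 88.129 dB


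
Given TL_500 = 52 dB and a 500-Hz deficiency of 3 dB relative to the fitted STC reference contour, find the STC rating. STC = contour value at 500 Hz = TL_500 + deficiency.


By ASTM E413, STC = value of the fitted reference contour at 500 Hz.
Contour value at 500 Hz = TL_500 + deficiency = 52 + 3 = 55
STC = 55


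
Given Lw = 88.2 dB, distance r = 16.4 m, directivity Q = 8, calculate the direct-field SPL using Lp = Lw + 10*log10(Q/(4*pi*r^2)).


4*pi*r^2 = 4*pi*16.4^2 = 3379.85 m^2
Q / (4*pi*r^2) = 8 / 3379.85 = 0.00236697
Lp = 88.2 + 10*log10(0.00236697) = 61.942 dB


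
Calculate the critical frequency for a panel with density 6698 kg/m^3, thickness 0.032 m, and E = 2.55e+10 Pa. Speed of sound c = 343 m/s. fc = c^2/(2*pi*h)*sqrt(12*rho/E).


12*rho/E = 12*6698/2.55e+10 = 3.152e-06
sqrt(12*rho/E) = sqrt(3.152e-06) = 0.00177539
c^2/(2*pi*h) = 343^2/(2*pi*0.032) = 585138
fc = 585138 * 0.00177539 = 1038.8 Hz


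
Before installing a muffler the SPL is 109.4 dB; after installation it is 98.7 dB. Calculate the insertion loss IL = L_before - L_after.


Insertion loss = SPL without muffler - SPL with muffler
IL = 109.4 - 98.7 = 10.7 dB


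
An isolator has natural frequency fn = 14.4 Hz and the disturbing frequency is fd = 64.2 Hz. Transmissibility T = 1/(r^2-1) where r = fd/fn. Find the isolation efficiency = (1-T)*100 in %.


r = 64.2 / 14.4 = 4.45833
r^2 - 1 = 4.45833^2 - 1 = 18.8767
T = 1/18.8767 = 0.0529754
Efficiency = (1 - 0.0529754)*100 = 94.702 %


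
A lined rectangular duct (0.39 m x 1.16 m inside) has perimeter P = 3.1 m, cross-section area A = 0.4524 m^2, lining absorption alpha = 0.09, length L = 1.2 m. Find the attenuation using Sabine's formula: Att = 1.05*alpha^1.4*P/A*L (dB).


alpha^1.4 = 0.09^1.4 = 0.034351
Attenuation rate = 1.05 * alpha^1.4 * P / A
= 1.05 * 0.034351 * 3.1 / 0.4524 = 0.247154 dB/m
Total Att = 0.247154 * 1.2 = 0.29658 dB


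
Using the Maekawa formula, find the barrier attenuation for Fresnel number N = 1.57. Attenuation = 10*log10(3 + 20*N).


3 + 20*N = 3 + 20*1.57 = 34.4
Att = 10*log10(34.4) = 15.366 dB


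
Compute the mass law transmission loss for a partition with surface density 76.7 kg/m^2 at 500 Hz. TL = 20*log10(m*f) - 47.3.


m * f = 76.7 * 500 = 38350
20*log10(38350) = 91.6753 dB
TL = 91.6753 - 47.3 = 44.375 dB


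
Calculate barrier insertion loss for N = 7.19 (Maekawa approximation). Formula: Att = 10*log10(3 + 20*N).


3 + 20*N = 3 + 20*7.19 = 146.8
Att = 10*log10(146.8) = 21.667 dB


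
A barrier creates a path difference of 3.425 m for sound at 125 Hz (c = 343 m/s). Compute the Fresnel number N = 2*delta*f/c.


N = 2*delta*f/c = 2*delta/lambda, where lambda = c/f
lambda = 343 / 125 = 2.744 m
N = 2 * 3.425 / 2.744 = 2.4964


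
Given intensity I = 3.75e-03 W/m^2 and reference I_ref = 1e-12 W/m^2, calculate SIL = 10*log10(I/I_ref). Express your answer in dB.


I / I_ref = 3.75e-03 / 1e-12 = 3.75e+09
SIL = 10 * log10(3.75e+09) = 95.74 dB


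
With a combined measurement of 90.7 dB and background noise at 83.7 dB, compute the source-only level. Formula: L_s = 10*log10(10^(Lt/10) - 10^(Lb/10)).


10^(90.7/10) = 1.1749e+09
10^(83.7/10) = 2.34423e+08
Difference = 1.1749e+09 - 2.34423e+08 = 9.40477e+08
L_source = 10*log10(9.40477e+08) = 89.733 dB


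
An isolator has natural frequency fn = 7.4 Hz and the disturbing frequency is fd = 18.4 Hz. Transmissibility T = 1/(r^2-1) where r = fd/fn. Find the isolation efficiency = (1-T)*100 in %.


r = 18.4 / 7.4 = 2.48649
r^2 - 1 = 2.48649^2 - 1 = 5.18263
T = 1/5.18263 = 0.192952
Efficiency = (1 - 0.192952)*100 = 80.705 %


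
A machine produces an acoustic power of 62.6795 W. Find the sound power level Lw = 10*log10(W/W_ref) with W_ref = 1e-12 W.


W / W_ref = 62.6795 / 1e-12 = 6.26795e+13
Lw = 10 * log10(6.26795e+13) = 137.97 dB


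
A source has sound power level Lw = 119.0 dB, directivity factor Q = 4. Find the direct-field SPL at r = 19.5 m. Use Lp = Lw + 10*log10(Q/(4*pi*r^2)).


4*pi*r^2 = 4*pi*19.5^2 = 4778.36 m^2
Q / (4*pi*r^2) = 4 / 4778.36 = 0.000837107
Lp = 119.0 + 10*log10(0.000837107) = 88.228 dB


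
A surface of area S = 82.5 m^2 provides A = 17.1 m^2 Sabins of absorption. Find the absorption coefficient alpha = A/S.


Absorption coefficient = absorbed power / incident power
alpha = A / S = 17.1 / 82.5 = 0.20727


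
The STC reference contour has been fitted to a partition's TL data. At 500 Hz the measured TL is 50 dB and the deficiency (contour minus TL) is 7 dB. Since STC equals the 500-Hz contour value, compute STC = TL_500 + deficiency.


By ASTM E413, STC = value of the fitted reference contour at 500 Hz.
Contour value at 500 Hz = TL_500 + deficiency = 50 + 7 = 57
STC = 57


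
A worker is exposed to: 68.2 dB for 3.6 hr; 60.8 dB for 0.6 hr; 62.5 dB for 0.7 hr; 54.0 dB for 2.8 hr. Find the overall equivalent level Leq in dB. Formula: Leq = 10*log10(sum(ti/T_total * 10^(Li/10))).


T_total = 3.6 + 0.6 + 0.7 + 2.8 = 7.7 hr
(3.6/7.7) * 10^(68.2/10) = 3.08896e+06
(0.6/7.7) * 10^(60.8/10) = 93682.9
(0.7/7.7) * 10^(62.5/10) = 161662
(2.8/7.7) * 10^(54.0/10) = 91341.3
Sum = 3.08896e+06 + 93682.9 + 161662 + 91341.3 = 3.43565e+06
Leq = 10*log10(3.43565e+06) = 65.36 dB


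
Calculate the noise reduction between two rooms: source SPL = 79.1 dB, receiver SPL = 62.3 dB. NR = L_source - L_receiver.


NR = L_source - L_receiver (difference between source and receiving room levels)
NR = 79.1 - 62.3 = 16.8 dB


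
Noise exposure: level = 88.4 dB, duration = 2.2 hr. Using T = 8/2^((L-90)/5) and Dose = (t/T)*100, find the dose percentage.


T_allowed = 8 / 2^((88.4 - 90)/5) = 9.98664 hr
Dose = 2.2 / 9.98664 * 100 = 22.029 %


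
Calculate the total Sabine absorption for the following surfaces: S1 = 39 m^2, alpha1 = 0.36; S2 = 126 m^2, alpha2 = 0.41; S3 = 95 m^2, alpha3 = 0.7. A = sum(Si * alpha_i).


39 * 0.36 = 14.04
126 * 0.41 = 51.66
95 * 0.7 = 66.5
A_total = 14.04 + 51.66 + 66.5 = 132.2 m^2


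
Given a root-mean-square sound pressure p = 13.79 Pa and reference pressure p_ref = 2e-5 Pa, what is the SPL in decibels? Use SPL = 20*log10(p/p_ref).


p / p_ref = 13.79 / 2e-5 = 689500
SPL = 20 * log10(689500) = 116.77 dB


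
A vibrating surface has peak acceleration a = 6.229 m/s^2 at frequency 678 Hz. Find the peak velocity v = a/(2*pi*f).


omega = 2*pi*f = 2*pi*678 = 4260 rad/s
v = a / omega = 6.229 / 4260 = 0.0014622 m/s


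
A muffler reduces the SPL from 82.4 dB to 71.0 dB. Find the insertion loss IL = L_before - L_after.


Insertion loss = SPL without muffler - SPL with muffler
IL = 82.4 - 71.0 = 11.4 dB


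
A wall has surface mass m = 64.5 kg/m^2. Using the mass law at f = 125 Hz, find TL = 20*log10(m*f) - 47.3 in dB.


m * f = 64.5 * 125 = 8062.5
20*log10(8062.5) = 78.1294 dB
TL = 78.1294 - 47.3 = 30.829 dB


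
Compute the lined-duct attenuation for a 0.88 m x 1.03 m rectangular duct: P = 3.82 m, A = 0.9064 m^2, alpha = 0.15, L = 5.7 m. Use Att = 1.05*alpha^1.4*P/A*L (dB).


alpha^1.4 = 0.15^1.4 = 0.0702308
Attenuation rate = 1.05 * alpha^1.4 * P / A
= 1.05 * 0.0702308 * 3.82 / 0.9064 = 0.310785 dB/m
Total Att = 0.310785 * 5.7 = 1.7715 dB


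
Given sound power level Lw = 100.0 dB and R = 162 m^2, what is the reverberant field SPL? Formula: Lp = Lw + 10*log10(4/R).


4/R = 4/162 = 0.0246914
Lp = 100.0 + 10*log10(0.0246914) = 83.925 dB


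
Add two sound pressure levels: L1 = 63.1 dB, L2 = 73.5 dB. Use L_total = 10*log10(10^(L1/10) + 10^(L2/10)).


10^(63.1/10) = 2.04174e+06
10^(73.5/10) = 2.23872e+07
Sum = 2.04174e+06 + 2.23872e+07 = 2.44289e+07
L_total = 10*log10(2.44289e+07) = 73.879 dB


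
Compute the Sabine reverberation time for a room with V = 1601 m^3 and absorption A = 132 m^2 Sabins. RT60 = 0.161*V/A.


RT60 = 0.161 * 1601 / 132 = 1.9527 s


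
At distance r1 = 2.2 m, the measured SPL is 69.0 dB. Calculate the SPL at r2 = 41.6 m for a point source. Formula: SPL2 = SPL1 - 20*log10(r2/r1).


r2/r1 = 41.6/2.2 = 18.9091
Correction = 20*log10(18.9091) = 25.5334 dB
SPL2 = 69.0 - 25.5334 = 43.467 dB


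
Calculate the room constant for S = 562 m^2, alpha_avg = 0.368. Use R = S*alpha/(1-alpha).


R = 562 * 0.368 / (1 - 0.368) = 327.24 m^2


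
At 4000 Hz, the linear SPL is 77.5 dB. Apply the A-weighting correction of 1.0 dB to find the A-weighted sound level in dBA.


A-weighting table: 4000 Hz -> 1.0 dB correction
SPL_A = SPL + correction = 77.5 + (1.0) = 78.5 dBA


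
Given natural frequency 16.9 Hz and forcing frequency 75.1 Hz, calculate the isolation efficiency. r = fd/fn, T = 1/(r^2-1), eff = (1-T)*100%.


r = 75.1 / 16.9 = 4.44379
r^2 - 1 = 4.44379^2 - 1 = 18.7473
T = 1/18.7473 = 0.053341
Efficiency = (1 - 0.053341)*100 = 94.666 %


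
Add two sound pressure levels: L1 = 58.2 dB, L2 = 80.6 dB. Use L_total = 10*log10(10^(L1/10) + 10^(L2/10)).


10^(58.2/10) = 660693
10^(80.6/10) = 1.14815e+08
Sum = 660693 + 1.14815e+08 = 1.15476e+08
L_total = 10*log10(1.15476e+08) = 80.625 dB


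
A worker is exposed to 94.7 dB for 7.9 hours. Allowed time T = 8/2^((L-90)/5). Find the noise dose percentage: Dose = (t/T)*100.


T_allowed = 8 / 2^((94.7 - 90)/5) = 4.16986 hr
Dose = 7.9 / 4.16986 * 100 = 189.45 %


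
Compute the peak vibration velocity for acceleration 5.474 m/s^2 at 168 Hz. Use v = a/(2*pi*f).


omega = 2*pi*f = 2*pi*168 = 1055.58 rad/s
v = a / omega = 5.474 / 1055.58 = 0.0051858 m/s


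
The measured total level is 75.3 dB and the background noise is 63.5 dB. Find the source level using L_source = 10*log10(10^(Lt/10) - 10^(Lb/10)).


10^(75.3/10) = 3.38844e+07
10^(63.5/10) = 2.23872e+06
Difference = 3.38844e+07 - 2.23872e+06 = 3.16457e+07
L_source = 10*log10(3.16457e+07) = 75.003 dB


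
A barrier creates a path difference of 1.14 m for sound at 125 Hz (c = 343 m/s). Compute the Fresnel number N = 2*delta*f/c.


N = 2*delta*f/c = 2*delta/lambda, where lambda = c/f
lambda = 343 / 125 = 2.744 m
N = 2 * 1.14 / 2.744 = 0.8309


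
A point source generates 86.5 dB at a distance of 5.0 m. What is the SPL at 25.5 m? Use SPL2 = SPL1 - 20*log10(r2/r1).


r2/r1 = 25.5/5.0 = 5.1
Correction = 20*log10(5.1) = 14.1514 dB
SPL2 = 86.5 - 14.1514 = 72.349 dB


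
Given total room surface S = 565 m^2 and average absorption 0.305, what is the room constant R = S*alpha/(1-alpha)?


R = 565 * 0.305 / (1 - 0.305) = 247.95 m^2


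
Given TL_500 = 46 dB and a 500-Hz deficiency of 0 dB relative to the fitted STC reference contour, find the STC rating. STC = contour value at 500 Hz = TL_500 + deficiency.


By ASTM E413, STC = value of the fitted reference contour at 500 Hz.
Contour value at 500 Hz = TL_500 + deficiency = 46 + 0 = 46
STC = 46


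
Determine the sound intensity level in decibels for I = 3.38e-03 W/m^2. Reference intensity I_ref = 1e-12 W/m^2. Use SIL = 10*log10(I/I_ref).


I / I_ref = 3.38e-03 / 1e-12 = 3.38e+09
SIL = 10 * log10(3.38e+09) = 95.289 dB


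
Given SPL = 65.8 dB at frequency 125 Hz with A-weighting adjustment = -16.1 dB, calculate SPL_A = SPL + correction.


A-weighting table: 125 Hz -> -16.1 dB correction
SPL_A = SPL + correction = 65.8 + (-16.1) = 49.7 dBA


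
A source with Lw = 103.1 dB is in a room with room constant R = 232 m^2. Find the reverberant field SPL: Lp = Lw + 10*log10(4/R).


4/R = 4/232 = 0.0172414
Lp = 103.1 + 10*log10(0.0172414) = 85.466 dB


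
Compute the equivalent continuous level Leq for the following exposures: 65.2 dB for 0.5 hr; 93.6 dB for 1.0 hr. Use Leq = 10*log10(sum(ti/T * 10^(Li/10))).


T_total = 0.5 + 1.0 = 1.5 hr
(0.5/1.5) * 10^(65.2/10) = 1.10377e+06
(1.0/1.5) * 10^(93.6/10) = 1.52725e+09
Sum = 1.10377e+06 + 1.52725e+09 = 1.52835e+09
Leq = 10*log10(1.52835e+09) = 91.842 dB


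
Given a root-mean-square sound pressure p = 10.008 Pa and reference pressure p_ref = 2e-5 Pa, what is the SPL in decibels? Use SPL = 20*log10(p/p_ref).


p / p_ref = 10.008 / 2e-5 = 500400
SPL = 20 * log10(500400) = 113.99 dB


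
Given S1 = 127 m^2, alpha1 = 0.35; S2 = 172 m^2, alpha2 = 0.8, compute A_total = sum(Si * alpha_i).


127 * 0.35 = 44.45
172 * 0.8 = 137.6
A_total = 44.45 + 137.6 = 182.05 m^2


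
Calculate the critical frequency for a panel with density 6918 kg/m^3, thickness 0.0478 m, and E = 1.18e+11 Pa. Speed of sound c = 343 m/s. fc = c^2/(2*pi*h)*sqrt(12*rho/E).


12*rho/E = 12*6918/1.18e+11 = 7.03525e-07
sqrt(12*rho/E) = sqrt(7.03525e-07) = 0.000838764
c^2/(2*pi*h) = 343^2/(2*pi*0.0478) = 391724
fc = 391724 * 0.000838764 = 328.56 Hz


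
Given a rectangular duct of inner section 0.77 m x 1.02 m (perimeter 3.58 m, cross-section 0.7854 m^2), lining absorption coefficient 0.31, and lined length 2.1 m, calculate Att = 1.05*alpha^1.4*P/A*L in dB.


alpha^1.4 = 0.31^1.4 = 0.194047
Attenuation rate = 1.05 * alpha^1.4 * P / A
= 1.05 * 0.194047 * 3.58 / 0.7854 = 0.928728 dB/m
Total Att = 0.928728 * 2.1 = 1.9503 dB


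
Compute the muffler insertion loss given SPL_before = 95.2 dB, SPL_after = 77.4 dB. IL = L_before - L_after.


Insertion loss = SPL without muffler - SPL with muffler
IL = 95.2 - 77.4 = 17.8 dB


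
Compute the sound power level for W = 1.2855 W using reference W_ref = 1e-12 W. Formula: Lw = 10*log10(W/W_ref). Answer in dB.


W / W_ref = 1.2855 / 1e-12 = 1.2855e+12
Lw = 10 * log10(1.2855e+12) = 121.09 dB


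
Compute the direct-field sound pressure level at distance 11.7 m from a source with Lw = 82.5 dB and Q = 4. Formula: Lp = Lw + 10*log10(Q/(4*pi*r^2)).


4*pi*r^2 = 4*pi*11.7^2 = 1720.21 m^2
Q / (4*pi*r^2) = 4 / 1720.21 = 0.0023253
Lp = 82.5 + 10*log10(0.0023253) = 56.165 dB


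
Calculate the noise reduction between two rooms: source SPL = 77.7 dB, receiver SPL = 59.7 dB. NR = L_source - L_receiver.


NR = L_source - L_receiver (difference between source and receiving room levels)
NR = 77.7 - 59.7 = 18 dB


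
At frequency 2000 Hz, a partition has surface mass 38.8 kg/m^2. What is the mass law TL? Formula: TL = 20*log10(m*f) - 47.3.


m * f = 38.8 * 2000 = 77600
20*log10(77600) = 97.7972 dB
TL = 97.7972 - 47.3 = 50.497 dB


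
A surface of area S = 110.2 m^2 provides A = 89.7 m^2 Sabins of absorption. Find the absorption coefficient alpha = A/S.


Absorption coefficient = absorbed power / incident power
alpha = A / S = 89.7 / 110.2 = 0.81397


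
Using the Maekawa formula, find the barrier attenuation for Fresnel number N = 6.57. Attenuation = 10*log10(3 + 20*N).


3 + 20*N = 3 + 20*6.57 = 134.4
Att = 10*log10(134.4) = 21.284 dB


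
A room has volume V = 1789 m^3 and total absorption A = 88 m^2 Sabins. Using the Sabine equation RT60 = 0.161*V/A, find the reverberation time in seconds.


RT60 = 0.161 * 1789 / 88 = 3.2731 s


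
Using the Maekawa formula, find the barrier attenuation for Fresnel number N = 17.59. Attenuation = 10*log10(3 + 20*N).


3 + 20*N = 3 + 20*17.59 = 354.8
Att = 10*log10(354.8) = 25.5 dB


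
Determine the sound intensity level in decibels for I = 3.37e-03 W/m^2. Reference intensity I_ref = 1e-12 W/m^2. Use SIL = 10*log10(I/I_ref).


I / I_ref = 3.37e-03 / 1e-12 = 3.37e+09
SIL = 10 * log10(3.37e+09) = 95.276 dB


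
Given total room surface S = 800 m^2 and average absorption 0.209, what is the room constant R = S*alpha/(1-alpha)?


R = 800 * 0.209 / (1 - 0.209) = 211.38 m^2


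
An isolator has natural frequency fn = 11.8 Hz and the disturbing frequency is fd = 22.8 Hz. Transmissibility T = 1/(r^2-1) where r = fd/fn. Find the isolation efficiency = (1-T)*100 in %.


r = 22.8 / 11.8 = 1.9322
r^2 - 1 = 1.9322^2 - 1 = 2.7334
T = 1/2.7334 = 0.365845
Efficiency = (1 - 0.365845)*100 = 63.416 %


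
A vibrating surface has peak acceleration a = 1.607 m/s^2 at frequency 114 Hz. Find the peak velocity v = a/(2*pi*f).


omega = 2*pi*f = 2*pi*114 = 716.283 rad/s
v = a / omega = 1.607 / 716.283 = 0.0022435 m/s


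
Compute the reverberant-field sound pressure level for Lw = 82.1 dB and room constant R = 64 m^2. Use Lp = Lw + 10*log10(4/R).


4/R = 4/64 = 0.0625
Lp = 82.1 + 10*log10(0.0625) = 70.059 dB


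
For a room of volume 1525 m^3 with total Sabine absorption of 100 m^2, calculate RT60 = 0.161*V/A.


RT60 = 0.161 * 1525 / 100 = 2.4552 s


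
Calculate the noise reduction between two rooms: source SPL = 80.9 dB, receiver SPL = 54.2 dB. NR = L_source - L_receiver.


NR = L_source - L_receiver (difference between source and receiving room levels)
NR = 80.9 - 54.2 = 26.7 dB


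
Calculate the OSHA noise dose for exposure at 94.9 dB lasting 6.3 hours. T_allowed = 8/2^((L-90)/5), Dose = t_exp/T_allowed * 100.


T_allowed = 8 / 2^((94.9 - 90)/5) = 4.05584 hr
Dose = 6.3 / 4.05584 * 100 = 155.33 %


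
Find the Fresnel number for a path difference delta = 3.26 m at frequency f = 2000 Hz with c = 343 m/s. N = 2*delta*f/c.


N = 2*delta*f/c = 2*delta/lambda, where lambda = c/f
lambda = 343 / 2000 = 0.1715 m
N = 2 * 3.26 / 0.1715 = 38.017


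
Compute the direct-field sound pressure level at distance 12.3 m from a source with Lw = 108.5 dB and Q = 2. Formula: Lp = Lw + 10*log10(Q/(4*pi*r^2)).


4*pi*r^2 = 4*pi*12.3^2 = 1901.17 m^2
Q / (4*pi*r^2) = 2 / 1901.17 = 0.00105198
Lp = 108.5 + 10*log10(0.00105198) = 78.72 dB


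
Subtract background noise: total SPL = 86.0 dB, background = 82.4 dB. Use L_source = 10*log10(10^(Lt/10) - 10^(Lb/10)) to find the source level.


10^(86.0/10) = 3.98107e+08
10^(82.4/10) = 1.7378e+08
Difference = 3.98107e+08 - 1.7378e+08 = 2.24327e+08
L_source = 10*log10(2.24327e+08) = 83.509 dB


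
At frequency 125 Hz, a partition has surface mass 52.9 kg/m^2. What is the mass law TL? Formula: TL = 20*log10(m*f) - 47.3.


m * f = 52.9 * 125 = 6612.5
20*log10(6612.5) = 76.4073 dB
TL = 76.4073 - 47.3 = 29.107 dB


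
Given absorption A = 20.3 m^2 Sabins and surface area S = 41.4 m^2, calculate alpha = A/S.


Absorption coefficient = absorbed power / incident power
alpha = A / S = 20.3 / 41.4 = 0.49034


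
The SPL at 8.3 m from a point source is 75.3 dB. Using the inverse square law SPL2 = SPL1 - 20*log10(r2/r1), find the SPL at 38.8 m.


r2/r1 = 38.8/8.3 = 4.6747
Correction = 20*log10(4.6747) = 13.3951 dB
SPL2 = 75.3 - 13.3951 = 61.905 dB


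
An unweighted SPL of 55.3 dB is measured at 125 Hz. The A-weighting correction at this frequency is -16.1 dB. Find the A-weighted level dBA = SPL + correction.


A-weighting table: 125 Hz -> -16.1 dB correction
SPL_A = SPL + correction = 55.3 + (-16.1) = 39.2 dBA


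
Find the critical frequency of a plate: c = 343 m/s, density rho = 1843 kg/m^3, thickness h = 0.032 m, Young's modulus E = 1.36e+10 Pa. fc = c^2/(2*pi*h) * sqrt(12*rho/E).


12*rho/E = 12*1843/1.36e+10 = 1.62618e-06
sqrt(12*rho/E) = sqrt(1.62618e-06) = 0.00127522
c^2/(2*pi*h) = 343^2/(2*pi*0.032) = 585138
fc = 585138 * 0.00127522 = 746.18 Hz


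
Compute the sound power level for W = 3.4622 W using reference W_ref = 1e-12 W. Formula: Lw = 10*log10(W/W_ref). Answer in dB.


W / W_ref = 3.4622 / 1e-12 = 3.4622e+12
Lw = 10 * log10(3.4622e+12) = 125.39 dB


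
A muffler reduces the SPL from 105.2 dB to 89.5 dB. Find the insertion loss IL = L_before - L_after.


Insertion loss = SPL without muffler - SPL with muffler
IL = 105.2 - 89.5 = 15.7 dB


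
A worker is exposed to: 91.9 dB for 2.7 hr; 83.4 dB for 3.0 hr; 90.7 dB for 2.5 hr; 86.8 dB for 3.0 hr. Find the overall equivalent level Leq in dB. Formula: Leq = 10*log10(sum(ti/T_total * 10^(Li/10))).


T_total = 2.7 + 3.0 + 2.5 + 3.0 = 11.2 hr
(2.7/11.2) * 10^(91.9/10) = 3.73375e+08
(3.0/11.2) * 10^(83.4/10) = 5.86008e+07
(2.5/11.2) * 10^(90.7/10) = 2.62254e+08
(3.0/11.2) * 10^(86.8/10) = 1.28204e+08
Sum = 3.73375e+08 + 5.86008e+07 + 2.62254e+08 + 1.28204e+08 = 8.22434e+08
Leq = 10*log10(8.22434e+08) = 89.151 dB


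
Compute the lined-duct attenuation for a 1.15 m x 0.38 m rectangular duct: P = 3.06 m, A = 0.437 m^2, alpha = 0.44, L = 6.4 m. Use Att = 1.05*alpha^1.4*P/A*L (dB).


alpha^1.4 = 0.44^1.4 = 0.316835
Attenuation rate = 1.05 * alpha^1.4 * P / A
= 1.05 * 0.316835 * 3.06 / 0.437 = 2.3295 dB/m
Total Att = 2.3295 * 6.4 = 14.909 dB


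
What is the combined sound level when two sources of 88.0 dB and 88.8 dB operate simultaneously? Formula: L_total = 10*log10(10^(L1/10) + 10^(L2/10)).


10^(88.0/10) = 6.30957e+08
10^(88.8/10) = 7.58578e+08
Sum = 6.30957e+08 + 7.58578e+08 = 1.38954e+09
L_total = 10*log10(1.38954e+09) = 91.429 dB


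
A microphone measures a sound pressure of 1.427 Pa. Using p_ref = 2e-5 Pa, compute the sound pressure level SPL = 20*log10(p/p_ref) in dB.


p / p_ref = 1.427 / 2e-5 = 71350
SPL = 20 * log10(71350) = 97.068 dB


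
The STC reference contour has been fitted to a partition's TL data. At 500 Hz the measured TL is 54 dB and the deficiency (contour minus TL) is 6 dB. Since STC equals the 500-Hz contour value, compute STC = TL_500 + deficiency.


By ASTM E413, STC = value of the fitted reference contour at 500 Hz.
Contour value at 500 Hz = TL_500 + deficiency = 54 + 6 = 60
STC = 60


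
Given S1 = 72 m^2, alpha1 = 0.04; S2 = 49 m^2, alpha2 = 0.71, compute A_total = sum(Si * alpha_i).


72 * 0.04 = 2.88
49 * 0.71 = 34.79
A_total = 2.88 + 34.79 = 37.67 m^2


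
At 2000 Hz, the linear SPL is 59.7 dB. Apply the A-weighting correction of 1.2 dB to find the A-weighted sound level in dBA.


A-weighting table: 2000 Hz -> 1.2 dB correction
SPL_A = SPL + correction = 59.7 + (1.2) = 60.9 dBA


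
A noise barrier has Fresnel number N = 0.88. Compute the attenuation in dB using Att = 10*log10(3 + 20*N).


3 + 20*N = 3 + 20*0.88 = 20.6
Att = 10*log10(20.6) = 13.139 dB


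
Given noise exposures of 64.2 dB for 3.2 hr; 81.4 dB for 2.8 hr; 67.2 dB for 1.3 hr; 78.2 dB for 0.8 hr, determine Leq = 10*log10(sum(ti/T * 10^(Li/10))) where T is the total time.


T_total = 3.2 + 2.8 + 1.3 + 0.8 = 8.1 hr
(3.2/8.1) * 10^(64.2/10) = 1.03912e+06
(2.8/8.1) * 10^(81.4/10) = 4.7717e+07
(1.3/8.1) * 10^(67.2/10) = 842284
(0.8/8.1) * 10^(78.2/10) = 6.52537e+06
Sum = 1.03912e+06 + 4.7717e+07 + 842284 + 6.52537e+06 = 5.61238e+07
Leq = 10*log10(5.61238e+07) = 77.491 dB


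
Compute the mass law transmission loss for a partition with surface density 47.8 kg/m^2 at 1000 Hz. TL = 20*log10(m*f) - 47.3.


m * f = 47.8 * 1000 = 47800
20*log10(47800) = 93.5886 dB
TL = 93.5886 - 47.3 = 46.289 dB


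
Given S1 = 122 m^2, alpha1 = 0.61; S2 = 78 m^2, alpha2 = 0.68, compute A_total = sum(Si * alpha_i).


122 * 0.61 = 74.42
78 * 0.68 = 53.04
A_total = 74.42 + 53.04 = 127.46 m^2


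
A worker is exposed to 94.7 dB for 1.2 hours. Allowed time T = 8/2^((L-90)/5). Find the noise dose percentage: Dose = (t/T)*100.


T_allowed = 8 / 2^((94.7 - 90)/5) = 4.16986 hr
Dose = 1.2 / 4.16986 * 100 = 28.778 %


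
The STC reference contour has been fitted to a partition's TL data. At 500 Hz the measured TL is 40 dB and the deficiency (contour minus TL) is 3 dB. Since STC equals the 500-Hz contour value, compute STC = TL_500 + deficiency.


By ASTM E413, STC = value of the fitted reference contour at 500 Hz.
Contour value at 500 Hz = TL_500 + deficiency = 40 + 3 = 43
STC = 43


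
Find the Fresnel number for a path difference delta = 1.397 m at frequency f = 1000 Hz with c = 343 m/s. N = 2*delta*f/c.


N = 2*delta*f/c = 2*delta/lambda, where lambda = c/f
lambda = 343 / 1000 = 0.343 m
N = 2 * 1.397 / 0.343 = 8.1458


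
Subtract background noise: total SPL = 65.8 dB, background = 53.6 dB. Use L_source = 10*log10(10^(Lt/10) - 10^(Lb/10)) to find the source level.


10^(65.8/10) = 3.80189e+06
10^(53.6/10) = 229087
Difference = 3.80189e+06 - 229087 = 3.5728e+06
L_source = 10*log10(3.5728e+06) = 65.53 dB


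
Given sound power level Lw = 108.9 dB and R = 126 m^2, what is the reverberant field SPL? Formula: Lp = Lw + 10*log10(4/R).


4/R = 4/126 = 0.031746
Lp = 108.9 + 10*log10(0.031746) = 93.917 dB


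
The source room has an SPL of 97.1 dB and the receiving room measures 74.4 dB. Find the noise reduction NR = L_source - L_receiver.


NR = L_source - L_receiver (difference between source and receiving room levels)
NR = 97.1 - 74.4 = 22.7 dB


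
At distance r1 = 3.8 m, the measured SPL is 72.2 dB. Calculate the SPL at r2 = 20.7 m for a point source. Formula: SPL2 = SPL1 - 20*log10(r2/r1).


r2/r1 = 20.7/3.8 = 5.44737
Correction = 20*log10(5.44737) = 14.7237 dB
SPL2 = 72.2 - 14.7237 = 57.476 dB


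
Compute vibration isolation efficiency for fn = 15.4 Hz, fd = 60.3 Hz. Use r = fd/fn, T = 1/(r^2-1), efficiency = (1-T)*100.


r = 60.3 / 15.4 = 3.91558
r^2 - 1 = 3.91558^2 - 1 = 14.3318
T = 1/14.3318 = 0.0697749
Efficiency = (1 - 0.0697749)*100 = 93.023 %


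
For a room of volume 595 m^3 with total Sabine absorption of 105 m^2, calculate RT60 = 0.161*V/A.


RT60 = 0.161 * 595 / 105 = 0.91233 s


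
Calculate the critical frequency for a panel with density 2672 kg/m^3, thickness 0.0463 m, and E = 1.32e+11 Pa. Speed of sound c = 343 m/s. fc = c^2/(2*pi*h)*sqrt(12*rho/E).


12*rho/E = 12*2672/1.32e+11 = 2.42909e-07
sqrt(12*rho/E) = sqrt(2.42909e-07) = 0.000492858
c^2/(2*pi*h) = 343^2/(2*pi*0.0463) = 404415
fc = 404415 * 0.000492858 = 199.32 Hz


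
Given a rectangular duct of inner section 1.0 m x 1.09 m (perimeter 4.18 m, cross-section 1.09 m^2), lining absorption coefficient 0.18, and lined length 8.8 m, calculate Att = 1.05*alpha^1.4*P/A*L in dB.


alpha^1.4 = 0.18^1.4 = 0.0906529
Attenuation rate = 1.05 * alpha^1.4 * P / A
= 1.05 * 0.0906529 * 4.18 / 1.09 = 0.365023 dB/m
Total Att = 0.365023 * 8.8 = 3.2122 dB


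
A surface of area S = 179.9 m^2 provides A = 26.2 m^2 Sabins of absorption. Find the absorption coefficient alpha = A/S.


Absorption coefficient = absorbed power / incident power
alpha = A / S = 26.2 / 179.9 = 0.14564


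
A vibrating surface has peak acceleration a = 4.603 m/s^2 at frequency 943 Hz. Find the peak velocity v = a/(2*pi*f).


omega = 2*pi*f = 2*pi*943 = 5925.04 rad/s
v = a / omega = 4.603 / 5925.04 = 0.00077687 m/s


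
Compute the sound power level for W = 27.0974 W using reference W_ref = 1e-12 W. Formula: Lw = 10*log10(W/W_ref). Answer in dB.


W / W_ref = 27.0974 / 1e-12 = 2.70974e+13
Lw = 10 * log10(2.70974e+13) = 134.33 dB


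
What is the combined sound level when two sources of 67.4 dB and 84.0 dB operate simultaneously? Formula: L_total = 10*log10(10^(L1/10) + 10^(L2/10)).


10^(67.4/10) = 5.49541e+06
10^(84.0/10) = 2.51189e+08
Sum = 5.49541e+06 + 2.51189e+08 = 2.56684e+08
L_total = 10*log10(2.56684e+08) = 84.094 dB


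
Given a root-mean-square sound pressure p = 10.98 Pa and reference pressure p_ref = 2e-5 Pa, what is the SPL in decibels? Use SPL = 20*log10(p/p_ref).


p / p_ref = 10.98 / 2e-5 = 549000
SPL = 20 * log10(549000) = 114.79 dB


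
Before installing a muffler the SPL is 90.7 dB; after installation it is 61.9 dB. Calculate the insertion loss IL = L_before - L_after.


Insertion loss = SPL without muffler - SPL with muffler
IL = 90.7 - 61.9 = 28.8 dB


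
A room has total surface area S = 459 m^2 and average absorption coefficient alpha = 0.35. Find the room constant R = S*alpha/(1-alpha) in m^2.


R = 459 * 0.35 / (1 - 0.35) = 247.15 m^2


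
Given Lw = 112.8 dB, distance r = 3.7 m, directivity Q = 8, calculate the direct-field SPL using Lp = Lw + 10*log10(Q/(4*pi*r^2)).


4*pi*r^2 = 4*pi*3.7^2 = 172.034 m^2
Q / (4*pi*r^2) = 8 / 172.034 = 0.0465024
Lp = 112.8 + 10*log10(0.0465024) = 99.475 dB


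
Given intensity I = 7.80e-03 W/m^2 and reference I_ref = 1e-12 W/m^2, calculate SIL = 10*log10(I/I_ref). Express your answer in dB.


I / I_ref = 7.80e-03 / 1e-12 = 7.8e+09
SIL = 10 * log10(7.8e+09) = 98.921 dB


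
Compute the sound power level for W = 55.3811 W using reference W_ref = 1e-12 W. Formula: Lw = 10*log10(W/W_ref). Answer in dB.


W / W_ref = 55.3811 / 1e-12 = 5.53811e+13
Lw = 10 * log10(5.53811e+13) = 137.43 dB


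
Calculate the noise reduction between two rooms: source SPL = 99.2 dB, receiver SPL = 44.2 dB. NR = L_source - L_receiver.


NR = L_source - L_receiver (difference between source and receiving room levels)
NR = 99.2 - 44.2 = 55 dB


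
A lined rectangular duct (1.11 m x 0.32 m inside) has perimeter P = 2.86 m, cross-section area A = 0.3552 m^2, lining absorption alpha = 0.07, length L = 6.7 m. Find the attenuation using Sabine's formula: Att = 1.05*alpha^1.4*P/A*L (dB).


alpha^1.4 = 0.07^1.4 = 0.0241622
Attenuation rate = 1.05 * alpha^1.4 * P / A
= 1.05 * 0.0241622 * 2.86 / 0.3552 = 0.204277 dB/m
Total Att = 0.204277 * 6.7 = 1.3687 dB


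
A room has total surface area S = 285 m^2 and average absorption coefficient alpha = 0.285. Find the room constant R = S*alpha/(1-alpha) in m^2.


R = 285 * 0.285 / (1 - 0.285) = 113.6 m^2


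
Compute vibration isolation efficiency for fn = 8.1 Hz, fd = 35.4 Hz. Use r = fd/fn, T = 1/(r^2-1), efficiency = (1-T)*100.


r = 35.4 / 8.1 = 4.37037
r^2 - 1 = 4.37037^2 - 1 = 18.1001
T = 1/18.1001 = 0.0552483
Efficiency = (1 - 0.0552483)*100 = 94.475 %


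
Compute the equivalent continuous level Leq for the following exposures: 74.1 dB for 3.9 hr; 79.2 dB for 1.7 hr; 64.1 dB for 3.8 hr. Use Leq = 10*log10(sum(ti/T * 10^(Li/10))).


T_total = 3.9 + 1.7 + 3.8 = 9.4 hr
(3.9/9.4) * 10^(74.1/10) = 1.06644e+07
(1.7/9.4) * 10^(79.2/10) = 1.50425e+07
(3.8/9.4) * 10^(64.1/10) = 1.0391e+06
Sum = 1.06644e+07 + 1.50425e+07 + 1.0391e+06 = 2.6746e+07
Leq = 10*log10(2.6746e+07) = 74.273 dB


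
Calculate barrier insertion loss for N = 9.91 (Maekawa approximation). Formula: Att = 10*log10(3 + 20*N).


3 + 20*N = 3 + 20*9.91 = 201.2
Att = 10*log10(201.2) = 23.036 dB


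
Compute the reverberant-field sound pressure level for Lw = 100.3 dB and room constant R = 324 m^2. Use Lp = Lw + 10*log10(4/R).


4/R = 4/324 = 0.0123457
Lp = 100.3 + 10*log10(0.0123457) = 81.215 dB


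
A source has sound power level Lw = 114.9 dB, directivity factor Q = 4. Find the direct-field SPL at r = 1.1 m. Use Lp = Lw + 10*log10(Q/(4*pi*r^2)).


4*pi*r^2 = 4*pi*1.1^2 = 15.2053 m^2
Q / (4*pi*r^2) = 4 / 15.2053 = 0.263066
Lp = 114.9 + 10*log10(0.263066) = 109.1 dB


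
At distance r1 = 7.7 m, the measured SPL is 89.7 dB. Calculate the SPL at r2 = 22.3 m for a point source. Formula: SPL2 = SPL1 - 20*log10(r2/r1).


r2/r1 = 22.3/7.7 = 2.8961
Correction = 20*log10(2.8961) = 9.23627 dB
SPL2 = 89.7 - 9.23627 = 80.464 dB


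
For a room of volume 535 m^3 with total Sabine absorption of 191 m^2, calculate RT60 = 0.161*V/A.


RT60 = 0.161 * 535 / 191 = 0.45097 s


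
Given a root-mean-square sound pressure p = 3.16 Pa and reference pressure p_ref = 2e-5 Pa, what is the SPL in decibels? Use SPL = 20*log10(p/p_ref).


p / p_ref = 3.16 / 2e-5 = 158000
SPL = 20 * log10(158000) = 103.97 dB


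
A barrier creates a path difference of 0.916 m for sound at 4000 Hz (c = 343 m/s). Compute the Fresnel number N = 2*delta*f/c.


N = 2*delta*f/c = 2*delta/lambda, where lambda = c/f
lambda = 343 / 4000 = 0.08575 m
N = 2 * 0.916 / 0.08575 = 21.364


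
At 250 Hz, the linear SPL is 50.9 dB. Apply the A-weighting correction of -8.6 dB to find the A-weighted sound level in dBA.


A-weighting table: 250 Hz -> -8.6 dB correction
SPL_A = SPL + correction = 50.9 + (-8.6) = 42.3 dBA


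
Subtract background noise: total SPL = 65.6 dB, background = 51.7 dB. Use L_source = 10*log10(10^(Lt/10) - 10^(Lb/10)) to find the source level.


10^(65.6/10) = 3.63078e+06
10^(51.7/10) = 147911
Difference = 3.63078e+06 - 147911 = 3.48287e+06
L_source = 10*log10(3.48287e+06) = 65.419 dB


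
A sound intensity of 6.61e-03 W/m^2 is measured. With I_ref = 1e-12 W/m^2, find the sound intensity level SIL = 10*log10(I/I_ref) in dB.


I / I_ref = 6.61e-03 / 1e-12 = 6.61e+09
SIL = 10 * log10(6.61e+09) = 98.202 dB


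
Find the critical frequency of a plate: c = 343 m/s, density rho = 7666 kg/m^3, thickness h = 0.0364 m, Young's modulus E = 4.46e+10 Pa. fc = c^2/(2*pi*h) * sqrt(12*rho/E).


12*rho/E = 12*7666/4.46e+10 = 2.0626e-06
sqrt(12*rho/E) = sqrt(2.0626e-06) = 0.00143618
c^2/(2*pi*h) = 343^2/(2*pi*0.0364) = 514407
fc = 514407 * 0.00143618 = 738.78 Hz


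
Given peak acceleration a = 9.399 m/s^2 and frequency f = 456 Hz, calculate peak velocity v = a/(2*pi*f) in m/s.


omega = 2*pi*f = 2*pi*456 = 2865.13 rad/s
v = a / omega = 9.399 / 2865.13 = 0.0032805 m/s


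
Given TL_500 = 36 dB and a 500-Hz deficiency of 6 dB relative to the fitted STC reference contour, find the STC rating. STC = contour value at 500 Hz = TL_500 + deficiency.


By ASTM E413, STC = value of the fitted reference contour at 500 Hz.
Contour value at 500 Hz = TL_500 + deficiency = 36 + 6 = 42
STC = 42


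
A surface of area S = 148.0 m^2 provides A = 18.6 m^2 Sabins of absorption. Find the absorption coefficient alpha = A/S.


Absorption coefficient = absorbed power / incident power
alpha = A / S = 18.6 / 148.0 = 0.12568


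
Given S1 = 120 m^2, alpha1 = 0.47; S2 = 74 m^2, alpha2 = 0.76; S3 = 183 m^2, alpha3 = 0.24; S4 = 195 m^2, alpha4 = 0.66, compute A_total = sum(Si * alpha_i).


120 * 0.47 = 56.4
74 * 0.76 = 56.24
183 * 0.24 = 43.92
195 * 0.66 = 128.7
A_total = 56.4 + 56.24 + 43.92 + 128.7 = 285.26 m^2


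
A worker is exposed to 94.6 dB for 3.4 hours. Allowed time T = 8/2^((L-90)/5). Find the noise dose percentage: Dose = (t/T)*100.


T_allowed = 8 / 2^((94.6 - 90)/5) = 4.22807 hr
Dose = 3.4 / 4.22807 * 100 = 80.415 %


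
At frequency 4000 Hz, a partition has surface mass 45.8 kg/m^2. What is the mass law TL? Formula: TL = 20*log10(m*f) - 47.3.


m * f = 45.8 * 4000 = 183200
20*log10(183200) = 105.259 dB
TL = 105.259 - 47.3 = 57.959 dB


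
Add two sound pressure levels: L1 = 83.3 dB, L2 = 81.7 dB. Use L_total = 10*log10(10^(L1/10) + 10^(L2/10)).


10^(83.3/10) = 2.13796e+08
10^(81.7/10) = 1.47911e+08
Sum = 2.13796e+08 + 1.47911e+08 = 3.61707e+08
L_total = 10*log10(3.61707e+08) = 85.584 dB


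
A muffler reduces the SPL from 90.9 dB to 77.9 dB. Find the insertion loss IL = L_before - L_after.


Insertion loss = SPL without muffler - SPL with muffler
IL = 90.9 - 77.9 = 13 dB


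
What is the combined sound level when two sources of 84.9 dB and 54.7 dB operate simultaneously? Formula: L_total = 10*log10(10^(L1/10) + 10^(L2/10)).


10^(84.9/10) = 3.0903e+08
10^(54.7/10) = 295121
Sum = 3.0903e+08 + 295121 = 3.09325e+08
L_total = 10*log10(3.09325e+08) = 84.904 dB


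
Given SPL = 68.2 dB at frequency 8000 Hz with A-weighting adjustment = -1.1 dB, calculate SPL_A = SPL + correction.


A-weighting table: 8000 Hz -> -1.1 dB correction
SPL_A = SPL + correction = 68.2 + (-1.1) = 67.1 dBA


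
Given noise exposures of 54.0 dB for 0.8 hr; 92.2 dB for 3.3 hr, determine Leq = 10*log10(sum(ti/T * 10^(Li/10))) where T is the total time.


T_total = 0.8 + 3.3 = 4.1 hr
(0.8/4.1) * 10^(54.0/10) = 49012.4
(3.3/4.1) * 10^(92.2/10) = 1.33577e+09
Sum = 49012.4 + 1.33577e+09 = 1.33582e+09
Leq = 10*log10(1.33582e+09) = 91.257 dB


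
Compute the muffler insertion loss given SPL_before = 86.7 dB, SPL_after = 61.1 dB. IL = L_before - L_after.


Insertion loss = SPL without muffler - SPL with muffler
IL = 86.7 - 61.1 = 25.6 dB


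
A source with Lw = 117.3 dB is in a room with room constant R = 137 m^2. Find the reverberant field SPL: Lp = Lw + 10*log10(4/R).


4/R = 4/137 = 0.0291971
Lp = 117.3 + 10*log10(0.0291971) = 101.95 dB


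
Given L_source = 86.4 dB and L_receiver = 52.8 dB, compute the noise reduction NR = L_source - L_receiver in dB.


NR = L_source - L_receiver (difference between source and receiving room levels)
NR = 86.4 - 52.8 = 33.6 dB


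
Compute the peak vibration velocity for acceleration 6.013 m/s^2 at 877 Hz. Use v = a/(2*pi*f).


omega = 2*pi*f = 2*pi*877 = 5510.35 rad/s
v = a / omega = 6.013 / 5510.35 = 0.0010912 m/s


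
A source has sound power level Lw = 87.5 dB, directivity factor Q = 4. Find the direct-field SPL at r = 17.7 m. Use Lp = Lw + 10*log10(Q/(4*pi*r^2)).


4*pi*r^2 = 4*pi*17.7^2 = 3936.92 m^2
Q / (4*pi*r^2) = 4 / 3936.92 = 0.00101602
Lp = 87.5 + 10*log10(0.00101602) = 57.569 dB


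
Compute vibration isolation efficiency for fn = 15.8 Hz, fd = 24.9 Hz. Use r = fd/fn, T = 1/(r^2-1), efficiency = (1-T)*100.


r = 24.9 / 15.8 = 1.57595
r^2 - 1 = 1.57595^2 - 1 = 1.48362
T = 1/1.48362 = 0.674027
Efficiency = (1 - 0.674027)*100 = 32.597 %


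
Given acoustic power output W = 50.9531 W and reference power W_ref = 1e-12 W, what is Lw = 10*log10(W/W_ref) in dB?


W / W_ref = 50.9531 / 1e-12 = 5.09531e+13
Lw = 10 * log10(5.09531e+13) = 137.07 dB


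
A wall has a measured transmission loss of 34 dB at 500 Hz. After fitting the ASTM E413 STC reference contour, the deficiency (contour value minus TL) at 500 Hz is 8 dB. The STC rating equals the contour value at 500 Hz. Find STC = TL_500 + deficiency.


By ASTM E413, STC = value of the fitted reference contour at 500 Hz.
Contour value at 500 Hz = TL_500 + deficiency = 34 + 8 = 42
STC = 42


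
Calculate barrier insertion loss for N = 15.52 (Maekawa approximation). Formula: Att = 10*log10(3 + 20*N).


3 + 20*N = 3 + 20*15.52 = 313.4
Att = 10*log10(313.4) = 24.961 dB


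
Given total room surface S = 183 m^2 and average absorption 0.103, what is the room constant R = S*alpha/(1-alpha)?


R = 183 * 0.103 / (1 - 0.103) = 21.013 m^2


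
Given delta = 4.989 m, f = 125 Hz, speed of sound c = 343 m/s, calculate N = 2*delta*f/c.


N = 2*delta*f/c = 2*delta/lambda, where lambda = c/f
lambda = 343 / 125 = 2.744 m
N = 2 * 4.989 / 2.744 = 3.6363


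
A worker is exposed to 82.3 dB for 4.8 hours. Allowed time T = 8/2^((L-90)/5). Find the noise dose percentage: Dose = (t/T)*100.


T_allowed = 8 / 2^((82.3 - 90)/5) = 23.2636 hr
Dose = 4.8 / 23.2636 * 100 = 20.633 %


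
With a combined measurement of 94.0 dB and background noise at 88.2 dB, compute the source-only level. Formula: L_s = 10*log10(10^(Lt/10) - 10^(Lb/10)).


10^(94.0/10) = 2.51189e+09
10^(88.2/10) = 6.60693e+08
Difference = 2.51189e+09 - 6.60693e+08 = 1.8512e+09
L_source = 10*log10(1.8512e+09) = 92.675 dB


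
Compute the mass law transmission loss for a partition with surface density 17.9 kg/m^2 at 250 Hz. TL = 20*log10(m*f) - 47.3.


m * f = 17.9 * 250 = 4475
20*log10(4475) = 73.0159 dB
TL = 73.0159 - 47.3 = 25.716 dB


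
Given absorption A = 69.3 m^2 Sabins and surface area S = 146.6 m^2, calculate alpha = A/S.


Absorption coefficient = absorbed power / incident power
alpha = A / S = 69.3 / 146.6 = 0.47271
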